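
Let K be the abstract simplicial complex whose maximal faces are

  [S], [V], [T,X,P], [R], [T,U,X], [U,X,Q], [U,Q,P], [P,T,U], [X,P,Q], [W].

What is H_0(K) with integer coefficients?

Take the total order P < Q < R < S < T < U < V < W < X on the vertex set. Then K (dimension 2) consists of the simplices:

  0-simplices (9): P, Q, R, S, T, U, V, W, X
  1-simplices (9): PQ, PT, PU, PX, QU, QX, TU, TX, UX
  2-simplices (6): PQU, PQX, PTU, PTX, QUX, TUX

giving chain groups C_0 ≅ Z^9, C_1 ≅ Z^9, C_2 ≅ Z^6.

Boundary ∂_1: C_1 → C_0 maps an edge to its endpoints' difference, ∂[p,q] = q − p.
As a 9×9 matrix over Z this has rank 4, with invariant factors (1,1,1,1).

∂_2: C_2 → C_1 maps a triangle to the signed sum of its edges. For instance
  ∂PQU = QU − PU + PQ,
  ∂QUX = UX − QX + QU.
The 9×6 boundary matrix has rank 5 and Smith normal form diag(1,1,1,1,1).

Now H_k = ker ∂_k / im ∂_{k+1}, so:

  H_0: rank C_0 − rank ∂_1 = 9 − 4 = 5, and the invariant factors of ∂_1 are all 1, so H_0 ≅ Z^5.

(K is a triangulation of the disjoint union of a set of 4 points and the 2-sphere S^2.)

H_0 = Z^5.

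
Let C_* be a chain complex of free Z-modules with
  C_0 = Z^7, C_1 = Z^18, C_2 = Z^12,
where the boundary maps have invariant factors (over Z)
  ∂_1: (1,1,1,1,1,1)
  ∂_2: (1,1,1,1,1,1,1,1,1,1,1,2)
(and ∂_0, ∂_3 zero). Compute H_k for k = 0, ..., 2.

H_0 = Z,  H_1 = Z/2,  H_2 = 0.

H_0: b_0 = 7 − 0 − 6 = 1; torsion from ∂_1 factors > 1: none. So H_0 = Z.
H_1: b_1 = 18 − 6 − 12 = 0; torsion from ∂_2 factors > 1: [2]. So H_1 = Z/2.
H_2: b_2 = 12 − 12 − 0 = 0; torsion from ∂_3 factors > 1: none. So H_2 = 0.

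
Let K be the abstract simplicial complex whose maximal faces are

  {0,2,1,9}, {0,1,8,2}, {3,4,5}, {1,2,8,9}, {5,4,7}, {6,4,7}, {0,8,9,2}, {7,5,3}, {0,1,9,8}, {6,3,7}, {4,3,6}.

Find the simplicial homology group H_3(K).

H_3 = Z.

Fix the vertex order 0 < 1 < 2 < 3 < 4 < 5 < 6 < 7 < 8 < 9 and write every simplex with vertices in increasing order. Then dim K = 3 and the simplices of K are:

  0-simplices (10): [0], [1], [2], [3], [4], [5], [6], [7], [8], [9]
  1-simplices (19): [0,1], [0,2], [0,8], [0,9], [1,2], [1,8], [1,9], [2,8], [2,9], [3,4], [3,5], [3,6], [3,7], [4,5], [4,6], [4,7], [5,7], [6,7], [8,9]
  2-simplices (16): [0,1,2], [0,1,8], [0,1,9], [0,2,8], [0,2,9], [0,8,9], [1,2,8], [1,2,9], [1,8,9], [2,8,9], [3,4,5], [3,4,6], [3,5,7], [3,6,7], [4,5,7], [4,6,7]
  3-simplices (5): [0,1,2,8], [0,1,2,9], [0,1,8,9], [0,2,8,9], [1,2,8,9]

giving chain groups C_0 ≅ Z^10, C_1 ≅ Z^19, C_2 ≅ Z^16, C_3 ≅ Z^5.

The boundary map ∂_1: C_1 → C_0 maps an edge to its endpoints' difference, ∂[p,q] = q − p. For instance
  ∂[4,6] = [6] − [4].
The 10×19 boundary matrix has rank 8 and Smith normal form diag(1,1,1,1,1,1,1,1).

∂_2: C_2 → C_1 acts by ∂[p,q,r] = [q,r] − [p,r] + [p,q]. For instance
  ∂[3,5,7] = [5,7] − [3,7] + [3,5],
  ∂[0,2,9] = [2,9] − [0,9] + [0,2].
The 19×16 boundary matrix has rank 11 and Smith normal form diag(1,1,1,1,1,1,1,1,1,1,1).

Boundary ∂_3: C_3 → C_2 sends each 3-simplex σ to the alternating sum Σ_i (−1)^i (σ with its i-th vertex removed). For instance
  ∂[0,1,2,8] = [1,2,8] − [0,2,8] + [0,1,8] − [0,1,2],
  ∂[0,1,2,9] = [1,2,9] − [0,2,9] + [0,1,9] − [0,1,2].
As a 16×5 matrix over Z this has rank 4, with invariant factors (1,1,1,1).

Computing H_k = (kernel of ∂_k) / (image of ∂_{k+1}):

  H_3: rank ker ∂_3 − rank ∂_4 = (5 − 4) − 0 = 1, and there is no ∂_4, so H_3 = Z.

(K is a triangulation of the disjoint union of the 3-sphere S^3 and the 2-sphere S^2.)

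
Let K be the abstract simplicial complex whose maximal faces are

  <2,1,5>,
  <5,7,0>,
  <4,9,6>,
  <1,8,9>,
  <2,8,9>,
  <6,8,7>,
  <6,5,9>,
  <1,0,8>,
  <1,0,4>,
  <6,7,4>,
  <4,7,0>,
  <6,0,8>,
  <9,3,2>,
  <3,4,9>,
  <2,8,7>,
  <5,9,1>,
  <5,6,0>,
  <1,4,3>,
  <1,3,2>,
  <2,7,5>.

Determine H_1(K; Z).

H_1 ≅ Z ⊕ Z/2Z.

Order the vertices as 0 < 1 < 2 < 3 < 4 < 5 < 6 < 7 < 8 < 9. Listing each simplex with vertices in this order, K has dimension 2 with simplices:

  0-simplices (10): [0], [1], [2], [3], [4], [5], [6], [7], [8], [9]
  1-simplices (30): (30 of them)
  2-simplices (20): (20 of them)

Hence C_0 ≅ Z^10, C_1 ≅ Z^30, C_2 ≅ Z^20.

∂_1: C_1 → C_0 maps an edge to its endpoints' difference, ∂[p,q] = q − p. For instance
  ∂[6,8] = [8] − [6].
As a 10×30 matrix over Z this has rank 9, with invariant factors (1,1,1,1,1,1,1,1,1).

Boundary ∂_2: C_2 → C_1 maps a triangle to the signed sum of its edges. For instance
  ∂[2,3,9] = [3,9] − [2,9] + [2,3],
  ∂[0,4,7] = [4,7] − [0,7] + [0,4].
The 30×20 boundary matrix has rank 20 and Smith normal form diag(1,1,1,1,1,1,1,1,1,1,1,1,1,1,1,1,1,1,1,2).

From H_k ≅ ker(∂_k) / im(∂_{k+1}) we obtain:

  H_1: rank ker ∂_1 − rank ∂_2 = (30 − 9) − 20 = 1, and ∂_2 has invariant factor 2 > 1, so H_1 ≅ Z ⊕ Z/2Z.

(K is a triangulation of the Klein bottle.)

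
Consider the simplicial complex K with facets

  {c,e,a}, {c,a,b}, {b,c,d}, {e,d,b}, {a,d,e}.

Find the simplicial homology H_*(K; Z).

H_0 ≅ Z,  H_1 ≅ Z,  H_2 = 0.

Take the total order a < b < c < d < e on the vertex set. Then K (dimension 2) consists of the simplices:

  0-simplices (5): a, b, c, d, e
  1-simplices (10): ab, ac, ad, ae, bc, bd, be, cd, ce, de
  2-simplices (5): abc, ace, ade, bcd, bde

Hence C_0 ≅ Z^5, C_1 ≅ Z^10, C_2 ≅ Z^5.

The boundary map ∂_1: C_1 → C_0 sends each edge [p,q] (with p < q) to q − p. For instance
  ∂ae = e − a.
As a 5×10 matrix over Z this has rank 4, with invariant factors (1,1,1,1).

∂_2: C_2 → C_1 acts by ∂[p,q,r] = [q,r] − [p,r] + [p,q]. For instance
  ∂bcd = cd − bd + bc,
  ∂abc = bc − ac + ab.
The 10×5 boundary matrix has rank 5 and Smith normal form diag(1,1,1,1,1).

From H_k ≅ ker(∂_k) / im(∂_{k+1}) we obtain:

  H_0: rank C_0 − rank ∂_1 = 5 − 4 = 1, and the invariant factors of ∂_1 are all 1, so H_0 ≅ Z.
  H_1: rank ker ∂_1 − rank ∂_2 = (10 − 4) − 5 = 1, and the invariant factors of ∂_2 are all 1, so H_1 ≅ Z.
  H_2: rank ker ∂_2 − rank ∂_3 = (5 − 5) − 0 = 0, and there is no ∂_3, so H_2 ≅ 0.

As a check, the Euler characteristic is 5 − 10 + 5 = 0, which agrees with 1 − 1 + 0 = 0.
(K is a triangulation of the Möbius band.)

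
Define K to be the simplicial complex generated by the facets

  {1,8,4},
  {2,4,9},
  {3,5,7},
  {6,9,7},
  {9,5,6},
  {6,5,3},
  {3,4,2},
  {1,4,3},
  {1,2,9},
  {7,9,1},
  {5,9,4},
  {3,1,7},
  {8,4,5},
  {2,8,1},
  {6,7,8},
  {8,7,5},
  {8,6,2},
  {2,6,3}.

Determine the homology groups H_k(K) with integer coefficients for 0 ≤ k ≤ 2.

Take the total order 1 < 2 < 3 < 4 < 5 < 6 < 7 < 8 < 9 on the vertex set. Then K (dimension 2) consists of the simplices:

  0-simplices (9): [1], [2], [3], [4], [5], [6], [7], [8], [9]
  1-simplices (27): (27 of them)
  2-simplices (18): [1,2,8], [1,2,9], [1,3,4], [1,3,7], [1,4,8], [1,7,9], [2,3,4], [2,3,6], [2,4,9], [2,6,8], [3,5,6], [3,5,7], [4,5,8], [4,5,9], [5,6,9], [5,7,8], [6,7,8], [6,7,9]

giving chain groups C_0 ≅ Z^9, C_1 ≅ Z^27, C_2 ≅ Z^18.

The boundary map ∂_1: C_1 → C_0 sends each edge [p,q] (with p < q) to q − p. For instance
  ∂[2,4] = [4] − [2].
The 9×27 boundary matrix has rank 8 and Smith normal form diag(1,1,1,1,1,1,1,1).

Boundary ∂_2: C_2 → C_1 acts by ∂[p,q,r] = [q,r] − [p,r] + [p,q]. For instance
  ∂[5,6,9] = [6,9] − [5,9] + [5,6],
  ∂[2,3,4] = [3,4] − [2,4] + [2,3].
This gives a 27×18 integer matrix of rank 18; reducing to Smith normal form yields diagonal entries (1,1,1,1,1,1,1,1,1,1,1,1,1,1,1,1,1,2).

From H_k ≅ ker(∂_k) / im(∂_{k+1}) we obtain:

  H_0: rank C_0 − rank ∂_1 = 9 − 8 = 1, and the invariant factors of ∂_1 are all 1, so H_0 ≅ Z.
  H_1: rank ker ∂_1 − rank ∂_2 = (27 − 8) − 18 = 1, and ∂_2 has invariant factor 2 > 1, so H_1 ≅ Z ⊕ Z/2.
  H_2: rank ker ∂_2 − rank ∂_3 = (18 − 18) − 0 = 0, and there is no ∂_3, so H_2 ≅ 0.

(K is a triangulation of the Klein bottle.)

H_0 = Z,  H_1 = Z ⊕ Z/2,  H_2 = 0.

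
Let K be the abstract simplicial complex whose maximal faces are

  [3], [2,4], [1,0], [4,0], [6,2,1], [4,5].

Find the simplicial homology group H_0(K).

We work with the vertex ordering 0 < 1 < 2 < 3 < 4 < 5 < 6. The simplices of K, each written with vertices in increasing order, are:

  0-simplices (7): [0], [1], [2], [3], [4], [5], [6]
  1-simplices (7): [0,1], [0,4], [1,2], [1,6], [2,4], [2,6], [4,5]
  2-simplices (1): [1,2,6]

giving chain groups C_0 ≅ Z^7, C_1 ≅ Z^7, C_2 ≅ Z^1.

The boundary map ∂_1: C_1 → C_0 maps an edge to its endpoints' difference, ∂[p,q] = q − p. For instance
  ∂[4,5] = [5] − [4].
The resulting 7×7 matrix has rank 5, and its Smith normal form has invariant factors (1,1,1,1,1).

The boundary map ∂_2: C_2 → C_1 sends each 2-simplex [p,q,r] to [q,r] − [p,r] + [p,q]. For instance
  ∂[1,2,6] = [2,6] − [1,6] + [1,2].
The 7×1 boundary matrix has rank 1 and Smith normal form diag(1).

Reading off H_k = ker ∂_k / im ∂_{k+1}:

  H_0: rank C_0 − rank ∂_1 = 7 − 5 = 2, and the invariant factors of ∂_1 are all 1, so H_0 ≅ Z^2.

H_0 = Z^2.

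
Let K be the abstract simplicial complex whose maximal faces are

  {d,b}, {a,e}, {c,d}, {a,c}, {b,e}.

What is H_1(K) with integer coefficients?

Fix the vertex order a < b < c < d < e and write every simplex with vertices in increasing order. Then dim K = 1 and the simplices of K are:

  0-simplices (5): a, b, c, d, e
  1-simplices (5): ac, ae, bd, be, cd

so the chain groups are C_0 ≅ Z^5, C_1 ≅ Z^5.

Boundary ∂_1: C_1 → C_0 maps an edge to its endpoints' difference, ∂[p,q] = q − p.
This gives a 5×5 integer matrix of rank 4; reducing to Smith normal form yields diagonal entries (1,1,1,1).

Computing H_k = (kernel of ∂_k) / (image of ∂_{k+1}):

  H_1: rank ker ∂_1 − rank ∂_2 = (5 − 4) − 0 = 1, and there is no ∂_2, so H_1 ≅ Z.

(K is a triangulation of the circle S^1.)

H_1 ≅ Z.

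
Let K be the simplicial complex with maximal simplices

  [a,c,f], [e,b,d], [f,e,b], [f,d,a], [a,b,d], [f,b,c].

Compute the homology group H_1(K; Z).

Take the total order a < b < c < d < e < f on the vertex set. Then K (dimension 2) consists of the simplices:

  0-simplices (6): a, b, c, d, e, f
  1-simplices (12): ab, ac, ad, af, bc, bd, be, bf, cf, de, df, ef
  2-simplices (6): abd, acf, adf, bcf, bde, bef

so the chain groups are C_0 ≅ Z^6, C_1 ≅ Z^12, C_2 ≅ Z^6.

Boundary ∂_1: C_1 → C_0 is given by ∂[p,q] = [q] − [p].
The resulting 6×12 matrix has rank 5, and its Smith normal form has invariant factors (1,1,1,1,1).

The boundary map ∂_2: C_2 → C_1 acts by ∂[p,q,r] = [q,r] − [p,r] + [p,q]. For instance
  ∂bde = de − be + bd,
  ∂bef = ef − bf + be.
The resulting 12×6 matrix has rank 6, and its Smith normal form has invariant factors (1,1,1,1,1,1).

Reading off H_k = ker ∂_k / im ∂_{k+1}:

  H_1: rank ker ∂_1 − rank ∂_2 = (12 − 5) − 6 = 1, and the invariant factors of ∂_2 are all 1, so H_1 = Z.

(K is a triangulation of the cylinder S^1 x I.)

H_1 = Z.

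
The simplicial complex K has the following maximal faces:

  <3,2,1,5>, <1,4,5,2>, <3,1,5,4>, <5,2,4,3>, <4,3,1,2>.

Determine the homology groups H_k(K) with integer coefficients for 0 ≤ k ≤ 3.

H_0 = Z,  H_1 = 0,  H_2 = 0,  H_3 = Z.

K has 5 vertices, 10 edges, 10 triangles, 5 3-simplices.
rank ∂_0 = 0, rank ∂_1 = 4 ⇒ b_0 = 5 − 0 − 4 = 1; all invariant factors of ∂_1 are 1 so no torsion. So H_0 = Z.
rank ∂_1 = 4, rank ∂_2 = 6 ⇒ b_1 = 10 − 4 − 6 = 0; all invariant factors of ∂_2 are 1 so no torsion. So H_1 = 0.
rank ∂_2 = 6, rank ∂_3 = 4 ⇒ b_2 = 10 − 6 − 4 = 0; all invariant factors of ∂_3 are 1 so no torsion. So H_2 = 0.
rank ∂_3 = 4, rank ∂_4 = 0 ⇒ b_3 = 5 − 4 − 0 = 1. So H_3 = Z.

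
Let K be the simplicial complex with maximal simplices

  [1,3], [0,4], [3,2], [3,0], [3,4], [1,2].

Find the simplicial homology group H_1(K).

Order the vertices as 0 < 1 < 2 < 3 < 4. Listing each simplex with vertices in this order, K has dimension 1 with simplices:

  0-simplices (5): [0], [1], [2], [3], [4]
  1-simplices (6): [0,3], [0,4], [1,2], [1,3], [2,3], [3,4]

Hence C_0 ≅ Z^5, C_1 ≅ Z^6.

Boundary ∂_1: C_1 → C_0 is given by ∂[p,q] = [q] − [p]. For instance
  ∂[0,3] = [3] − [0].
As a 5×6 matrix over Z this has rank 4, with invariant factors (1,1,1,1).

Now H_k = ker ∂_k / im ∂_{k+1}, so:

  H_1: rank ker ∂_1 − rank ∂_2 = (6 − 4) − 0 = 2, and there is no ∂_2, so H_1 ≅ Z^2.

H_1 ≅ Z^2.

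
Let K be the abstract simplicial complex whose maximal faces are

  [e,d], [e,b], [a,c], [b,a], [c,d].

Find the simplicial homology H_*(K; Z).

H_0 = Z,  H_1 = Z.

Take the total order a < b < c < d < e on the vertex set. Then K (dimension 1) consists of the simplices:

  0-simplices (5): a, b, c, d, e
  1-simplices (5): ab, ac, be, cd, de

so the chain groups are C_0 ≅ Z^5, C_1 ≅ Z^5.

The boundary map ∂_1: C_1 → C_0 maps an edge to its endpoints' difference, ∂[p,q] = q − p.
This gives a 5×5 integer matrix of rank 4; reducing to Smith normal form yields diagonal entries (1,1,1,1).

Reading off H_k = ker ∂_k / im ∂_{k+1}:

  H_0: rank C_0 − rank ∂_1 = 5 − 4 = 1, and the invariant factors of ∂_1 are all 1, so H_0 = Z.
  H_1: rank ker ∂_1 − rank ∂_2 = (5 − 4) − 0 = 1, and there is no ∂_2, so H_1 = Z.

As a check, the Euler characteristic is 5 − 5 = 0, which agrees with 1 − 1 = 0.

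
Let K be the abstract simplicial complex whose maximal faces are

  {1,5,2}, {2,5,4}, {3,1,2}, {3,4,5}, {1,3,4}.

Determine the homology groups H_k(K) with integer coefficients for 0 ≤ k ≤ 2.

Order the vertices as 1 < 2 < 3 < 4 < 5. Listing each simplex with vertices in this order, K has dimension 2 with simplices:

  0-simplices (5): [1], [2], [3], [4], [5]
  1-simplices (10): [1,2], [1,3], [1,4], [1,5], [2,3], [2,4], [2,5], [3,4], [3,5], [4,5]
  2-simplices (5): [1,2,3], [1,2,5], [1,3,4], [2,4,5], [3,4,5]

so the chain groups are C_0 ≅ Z^5, C_1 ≅ Z^10, C_2 ≅ Z^5.

Boundary ∂_1: C_1 → C_0 sends each edge [p,q] (with p < q) to q − p. For instance
  ∂[2,3] = [3] − [2].
This gives a 5×10 integer matrix of rank 4; reducing to Smith normal form yields diagonal entries (1,1,1,1).

Boundary ∂_2: C_2 → C_1 acts by ∂[p,q,r] = [q,r] − [p,r] + [p,q]. For instance
  ∂[1,2,3] = [2,3] − [1,3] + [1,2],
  ∂[1,2,5] = [2,5] − [1,5] + [1,2].
The resulting 10×5 matrix has rank 5, and its Smith normal form has invariant factors (1,1,1,1,1).

Reading off H_k = ker ∂_k / im ∂_{k+1}:

  H_0: rank C_0 − rank ∂_1 = 5 − 4 = 1, and the invariant factors of ∂_1 are all 1, so H_0 ≅ Z.
  H_1: rank ker ∂_1 − rank ∂_2 = (10 − 4) − 5 = 1, and the invariant factors of ∂_2 are all 1, so H_1 ≅ Z.
  H_2: rank ker ∂_2 − rank ∂_3 = (5 − 5) − 0 = 0, and there is no ∂_3, so H_2 ≅ 0.

As a check, the Euler characteristic is 5 − 10 + 5 = 0, which agrees with 1 − 1 + 0 = 0.

H_0 = Z,  H_1 = Z,  H_2 = 0.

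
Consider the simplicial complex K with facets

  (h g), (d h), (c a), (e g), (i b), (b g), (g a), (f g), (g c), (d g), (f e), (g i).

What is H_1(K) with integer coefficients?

H_1 = Z^4.

We work with the vertex ordering a < b < c < d < e < f < g < h < i. The simplices of K, each written with vertices in increasing order, are:

  0-simplices (9): a, b, c, d, e, f, g, h, i
  1-simplices (12): ac, ag, bg, bi, cg, dg, dh, ef, eg, fg, gh, gi

Hence C_0 ≅ Z^9, C_1 ≅ Z^12.

The boundary map ∂_1: C_1 → C_0 sends each edge [p,q] (with p < q) to q − p. For instance
  ∂eg = g − e.
This gives a 9×12 integer matrix of rank 8; reducing to Smith normal form yields diagonal entries (1,1,1,1,1,1,1,1).

Computing H_k = (kernel of ∂_k) / (image of ∂_{k+1}):

  H_1: rank ker ∂_1 − rank ∂_2 = (12 − 8) − 0 = 4, and there is no ∂_2, so H_1 = Z^4.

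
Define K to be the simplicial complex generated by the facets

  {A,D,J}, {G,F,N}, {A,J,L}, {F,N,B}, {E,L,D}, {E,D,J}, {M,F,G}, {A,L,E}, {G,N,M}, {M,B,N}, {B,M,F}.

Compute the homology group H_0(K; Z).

Order the vertices as A < B < D < E < F < G < J < L < M < N. Listing each simplex with vertices in this order, K has dimension 2 with simplices:

  0-simplices (10): A, B, D, E, F, G, J, L, M, N
  1-simplices (19): AD, AE, AJ, AL, BF, BM, BN, DE, DJ, DL, EJ, EL, FG, FM, FN, GM, GN, JL, MN
  2-simplices (11): ADJ, AEL, AJL, BFM, BFN, BMN, DEJ, DEL, FGM, FGN, GMN

giving chain groups C_0 ≅ Z^10, C_1 ≅ Z^19, C_2 ≅ Z^11.

The boundary map ∂_1: C_1 → C_0 maps an edge to its endpoints' difference, ∂[p,q] = q − p. For instance
  ∂FN = N − F.
The 10×19 boundary matrix has rank 8 and Smith normal form diag(1,1,1,1,1,1,1,1).

Boundary ∂_2: C_2 → C_1 acts by ∂[p,q,r] = [q,r] − [p,r] + [p,q]. For instance
  ∂BFM = FM − BM + BF,
  ∂FGM = GM − FM + FG.
As a 19×11 matrix over Z this has rank 10, with invariant factors (1,1,1,1,1,1,1,1,1,1).

Reading off H_k = ker ∂_k / im ∂_{k+1}:

  H_0: rank C_0 − rank ∂_1 = 10 − 8 = 2, and the invariant factors of ∂_1 are all 1, so H_0 = Z^2.

H_0 = Z^2.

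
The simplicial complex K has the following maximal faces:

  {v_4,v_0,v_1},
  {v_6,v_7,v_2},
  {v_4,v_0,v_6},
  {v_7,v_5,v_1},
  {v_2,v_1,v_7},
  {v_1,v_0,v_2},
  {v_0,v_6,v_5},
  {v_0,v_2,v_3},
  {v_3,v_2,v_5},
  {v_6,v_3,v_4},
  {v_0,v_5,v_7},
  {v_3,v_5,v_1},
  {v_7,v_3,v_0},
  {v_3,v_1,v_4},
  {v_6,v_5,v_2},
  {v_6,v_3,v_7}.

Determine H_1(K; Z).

H_1 ≅ Z^2.

We work with the vertex ordering v_0 < v_1 < v_2 < v_3 < v_4 < v_5 < v_6 < v_7. The simplices of K, each written with vertices in increasing order, are:

  0-simplices (8): [v_0], [v_1], [v_2], [v_3], [v_4], [v_5], [v_6], [v_7]
  1-simplices (24): (24 of them)
  2-simplices (16): (16 of them)

giving chain groups C_0 ≅ Z^8, C_1 ≅ Z^24, C_2 ≅ Z^16.

The boundary map ∂_1: C_1 → C_0 sends each edge [p,q] (with p < q) to q − p. For instance
  ∂[v_3,v_4] = [v_4] − [v_3].
As a 8×24 matrix over Z this has rank 7, with invariant factors (1,1,1,1,1,1,1).

Boundary ∂_2: C_2 → C_1 maps a triangle to the signed sum of its edges. For instance
  ∂[v_2,v_3,v_5] = [v_3,v_5] − [v_2,v_5] + [v_2,v_3],
  ∂[v_0,v_3,v_7] = [v_3,v_7] − [v_0,v_7] + [v_0,v_3].
As a 24×16 matrix over Z this has rank 15, with invariant factors (1,1,1,1,1,1,1,1,1,1,1,1,1,1,1).

Now H_k = ker ∂_k / im ∂_{k+1}, so:

  H_1: rank ker ∂_1 − rank ∂_2 = (24 − 7) − 15 = 2, and the invariant factors of ∂_2 are all 1, so H_1 ≅ Z^2.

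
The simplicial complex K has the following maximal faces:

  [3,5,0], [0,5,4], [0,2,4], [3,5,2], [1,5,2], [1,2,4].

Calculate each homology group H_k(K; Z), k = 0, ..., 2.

K has 6 vertices, 12 edges, 6 triangles.
rank ∂_0 = 0, rank ∂_1 = 5 ⇒ b_0 = 6 − 0 − 5 = 1; all invariant factors of ∂_1 are 1 so no torsion. So H_0 ≅ Z.
rank ∂_1 = 5, rank ∂_2 = 6 ⇒ b_1 = 12 − 5 − 6 = 1; all invariant factors of ∂_2 are 1 so no torsion. So H_1 ≅ Z.
rank ∂_2 = 6, rank ∂_3 = 0 ⇒ b_2 = 6 − 6 − 0 = 0. So H_2 ≅ 0.

H_0 = Z,  H_1 = Z,  H_2 = 0.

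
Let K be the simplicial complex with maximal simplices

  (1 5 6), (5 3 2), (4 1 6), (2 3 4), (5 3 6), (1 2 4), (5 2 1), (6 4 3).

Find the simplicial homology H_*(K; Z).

H_0 = Z,  H_1 = 0,  H_2 = Z.

Take the total order 1 < 2 < 3 < 4 < 5 < 6 on the vertex set. Then K (dimension 2) consists of the simplices:

  0-simplices (6): [1], [2], [3], [4], [5], [6]
  1-simplices (12): [1,2], [1,4], [1,5], [1,6], [2,3], [2,4], [2,5], [3,4], [3,5], [3,6], [4,6], [5,6]
  2-simplices (8): [1,2,4], [1,2,5], [1,4,6], [1,5,6], [2,3,4], [2,3,5], [3,4,6], [3,5,6]

giving chain groups C_0 ≅ Z^6, C_1 ≅ Z^12, C_2 ≅ Z^8.

The boundary map ∂_1: C_1 → C_0 sends each edge [p,q] (with p < q) to q − p. For instance
  ∂[1,5] = [5] − [1].
The 6×12 boundary matrix has rank 5 and Smith normal form diag(1,1,1,1,1).

Boundary ∂_2: C_2 → C_1 sends each 2-simplex [p,q,r] to [q,r] − [p,r] + [p,q]. For instance
  ∂[1,2,5] = [2,5] − [1,5] + [1,2],
  ∂[1,2,4] = [2,4] − [1,4] + [1,2].
The resulting 12×8 matrix has rank 7, and its Smith normal form has invariant factors (1,1,1,1,1,1,1).

Computing H_k = (kernel of ∂_k) / (image of ∂_{k+1}):

  H_0: rank C_0 − rank ∂_1 = 6 − 5 = 1, and the invariant factors of ∂_1 are all 1, so H_0 = Z.
  H_1: rank ker ∂_1 − rank ∂_2 = (12 − 5) − 7 = 0, and the invariant factors of ∂_2 are all 1, so H_1 = 0.
  H_2: rank ker ∂_2 − rank ∂_3 = (8 − 7) − 0 = 1, and there is no ∂_3, so H_2 = Z.

(K is a triangulation of the 2-sphere S^2.)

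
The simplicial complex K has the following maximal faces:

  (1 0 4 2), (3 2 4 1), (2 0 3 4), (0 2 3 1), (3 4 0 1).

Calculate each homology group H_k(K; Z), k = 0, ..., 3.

H_0 ≅ Z,  H_1 = 0,  H_2 = 0,  H_3 ≅ Z.

K has 5 vertices, 10 edges, 10 triangles, 5 3-simplices.
rank ∂_0 = 0, rank ∂_1 = 4 ⇒ b_0 = 5 − 0 − 4 = 1; all invariant factors of ∂_1 are 1 so no torsion. So H_0 ≅ Z.
rank ∂_1 = 4, rank ∂_2 = 6 ⇒ b_1 = 10 − 4 − 6 = 0; all invariant factors of ∂_2 are 1 so no torsion. So H_1 ≅ 0.
rank ∂_2 = 6, rank ∂_3 = 4 ⇒ b_2 = 10 − 6 − 4 = 0; all invariant factors of ∂_3 are 1 so no torsion. So H_2 ≅ 0.
rank ∂_3 = 4, rank ∂_4 = 0 ⇒ b_3 = 5 − 4 − 0 = 1. So H_3 ≅ Z.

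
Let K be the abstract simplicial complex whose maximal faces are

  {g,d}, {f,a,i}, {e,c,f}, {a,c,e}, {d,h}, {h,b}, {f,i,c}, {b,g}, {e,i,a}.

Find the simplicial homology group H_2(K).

H_2 = 0.

Fix the vertex order a < b < c < d < e < f < g < h < i and write every simplex with vertices in increasing order. Then dim K = 2 and the simplices of K are:

  0-simplices (9): a, b, c, d, e, f, g, h, i
  1-simplices (14): ac, ae, af, ai, bg, bh, ce, cf, ci, dg, dh, ef, ei, fi
  2-simplices (5): ace, aei, afi, cef, cfi

so the chain groups are C_0 ≅ Z^9, C_1 ≅ Z^14, C_2 ≅ Z^5.

The boundary map ∂_1: C_1 → C_0 is given by ∂[p,q] = [q] − [p]. For instance
  ∂ai = i − a.
As a 9×14 matrix over Z this has rank 7, with invariant factors (1,1,1,1,1,1,1).

Boundary ∂_2: C_2 → C_1 sends each 2-simplex [p,q,r] to [q,r] − [p,r] + [p,q]. For instance
  ∂cfi = fi − ci + cf,
  ∂cef = ef − cf + ce.
The resulting 14×5 matrix has rank 5, and its Smith normal form has invariant factors (1,1,1,1,1).

Reading off H_k = ker ∂_k / im ∂_{k+1}:

  H_2: rank ker ∂_2 − rank ∂_3 = (5 − 5) − 0 = 0, and there is no ∂_3, so H_2 ≅ 0.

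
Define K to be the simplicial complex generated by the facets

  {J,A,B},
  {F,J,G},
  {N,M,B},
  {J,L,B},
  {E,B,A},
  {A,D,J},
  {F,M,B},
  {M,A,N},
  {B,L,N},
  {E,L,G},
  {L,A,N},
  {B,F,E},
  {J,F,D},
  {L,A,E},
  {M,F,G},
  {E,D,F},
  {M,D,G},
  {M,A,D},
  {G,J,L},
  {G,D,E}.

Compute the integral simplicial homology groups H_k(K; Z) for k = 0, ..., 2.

H_0 ≅ Z,  H_1 ≅ Z ⊕ Z/2,  H_2 = 0.

Order the vertices as A < B < D < E < F < G < J < L < M < N. Listing each simplex with vertices in this order, K has dimension 2 with simplices:

  0-simplices (10): A, B, D, E, F, G, J, L, M, N
  1-simplices (30): AB, AD, AE, AJ, AL, AM, AN, BE, BF, BJ, BL, BM, BN, DE, DF, DG, DJ, DM, EF, EG, EL, FG, FJ, FM, GJ, GL, GM, JL, LN, MN
  2-simplices (20): ABE, ABJ, ADJ, ADM, AEL, ALN, AMN, BEF, BFM, BJL, BLN, BMN, DEF, DEG, DFJ, DGM, EGL, FGJ, FGM, GJL

so the chain groups are C_0 ≅ Z^10, C_1 ≅ Z^30, C_2 ≅ Z^20.

∂_1: C_1 → C_0 maps an edge to its endpoints' difference, ∂[p,q] = q − p. For instance
  ∂BJ = J − B.
As a 10×30 matrix over Z this has rank 9, with invariant factors (1,1,1,1,1,1,1,1,1).

∂_2: C_2 → C_1 maps a triangle to the signed sum of its edges. For instance
  ∂EGL = GL − EL + EG,
  ∂FGM = GM − FM + FG.
This gives a 30×20 integer matrix of rank 20; reducing to Smith normal form yields diagonal entries (1,1,1,1,1,1,1,1,1,1,1,1,1,1,1,1,1,1,1,2).

Now H_k = ker ∂_k / im ∂_{k+1}, so:

  H_0: rank C_0 − rank ∂_1 = 10 − 9 = 1, and the invariant factors of ∂_1 are all 1, so H_0 = Z.
  H_1: rank ker ∂_1 − rank ∂_2 = (30 − 9) − 20 = 1, and ∂_2 has invariant factor 2 > 1, so H_1 = Z ⊕ Z/2.
  H_2: rank ker ∂_2 − rank ∂_3 = (20 − 20) − 0 = 0, and there is no ∂_3, so H_2 = 0.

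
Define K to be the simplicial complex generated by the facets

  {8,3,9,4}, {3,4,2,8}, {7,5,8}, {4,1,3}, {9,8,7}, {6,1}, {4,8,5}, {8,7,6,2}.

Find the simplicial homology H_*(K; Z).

H_0 = Z,  H_1 = Z,  H_2 = 0,  H_3 = 0.

Take the total order 1 < 2 < 3 < 4 < 5 < 6 < 7 < 8 < 9 on the vertex set. Then K (dimension 3) consists of the simplices:

  0-simplices (9): [1], [2], [3], [4], [5], [6], [7], [8], [9]
  1-simplices (21): [1,3], [1,4], [1,6], [2,3], [2,4], [2,6], [2,7], [2,8], [3,4], [3,8], [3,9], [4,5], [4,8], [4,9], [5,7], [5,8], [6,7], [6,8], [7,8], [7,9], [8,9]
  2-simplices (15): [1,3,4], [2,3,4], [2,3,8], [2,4,8], [2,6,7], [2,6,8], [2,7,8], [3,4,8], [3,4,9], [3,8,9], [4,5,8], [4,8,9], [5,7,8], [6,7,8], [7,8,9]
  3-simplices (3): [2,3,4,8], [2,6,7,8], [3,4,8,9]

Hence C_0 ≅ Z^9, C_1 ≅ Z^21, C_2 ≅ Z^15, C_3 ≅ Z^3.

∂_1: C_1 → C_0 sends each edge [p,q] (with p < q) to q − p. For instance
  ∂[3,4] = [4] − [3].
This gives a 9×21 integer matrix of rank 8; reducing to Smith normal form yields diagonal entries (1,1,1,1,1,1,1,1).

∂_2: C_2 → C_1 maps a triangle to the signed sum of its edges. For instance
  ∂[2,3,8] = [3,8] − [2,8] + [2,3],
  ∂[2,6,8] = [6,8] − [2,8] + [2,6].
As a 21×15 matrix over Z this has rank 12, with invariant factors (1,1,1,1,1,1,1,1,1,1,1,1).

∂_3: C_3 → C_2 sends each 3-simplex σ to the alternating sum Σ_i (−1)^i (σ with its i-th vertex removed). For instance
  ∂[2,6,7,8] = [6,7,8] − [2,7,8] + [2,6,8] − [2,6,7],
  ∂[2,3,4,8] = [3,4,8] − [2,4,8] + [2,3,8] − [2,3,4].
The resulting 15×3 matrix has rank 3, and its Smith normal form has invariant factors (1,1,1).

Reading off H_k = ker ∂_k / im ∂_{k+1}:

  H_0: rank C_0 − rank ∂_1 = 9 − 8 = 1, and the invariant factors of ∂_1 are all 1, so H_0 = Z.
  H_1: rank ker ∂_1 − rank ∂_2 = (21 − 8) − 12 = 1, and the invariant factors of ∂_2 are all 1, so H_1 = Z.
  H_2: rank ker ∂_2 − rank ∂_3 = (15 − 12) − 3 = 0, and the invariant factors of ∂_3 are all 1, so H_2 = 0.
  H_3: rank ker ∂_3 − rank ∂_4 = (3 − 3) − 0 = 0, and there is no ∂_4, so H_3 = 0.

As a check, the Euler characteristic is 9 − 21 + 15 − 3 = 0, which agrees with 1 − 1 + 0 − 0 = 0.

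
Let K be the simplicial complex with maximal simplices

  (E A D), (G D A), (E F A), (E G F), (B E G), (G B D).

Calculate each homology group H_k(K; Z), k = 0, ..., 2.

H_0 = Z,  H_1 = Z,  H_2 = 0.

Take the total order A < B < D < E < F < G on the vertex set. Then K (dimension 2) consists of the simplices:

  0-simplices (6): A, B, D, E, F, G
  1-simplices (12): AD, AE, AF, AG, BD, BE, BG, DE, DG, EF, EG, FG
  2-simplices (6): ADE, ADG, AEF, BDG, BEG, EFG

Hence C_0 ≅ Z^6, C_1 ≅ Z^12, C_2 ≅ Z^6.

Boundary ∂_1: C_1 → C_0 is given by ∂[p,q] = [q] − [p].
The 6×12 boundary matrix has rank 5 and Smith normal form diag(1,1,1,1,1).

∂_2: C_2 → C_1 sends each 2-simplex [p,q,r] to [q,r] − [p,r] + [p,q]. For instance
  ∂ADG = DG − AG + AD,
  ∂BEG = EG − BG + BE.
The resulting 12×6 matrix has rank 6, and its Smith normal form has invariant factors (1,1,1,1,1,1).

Reading off H_k = ker ∂_k / im ∂_{k+1}:

  H_0: rank C_0 − rank ∂_1 = 6 − 5 = 1, and the invariant factors of ∂_1 are all 1, so H_0 = Z.
  H_1: rank ker ∂_1 − rank ∂_2 = (12 − 5) − 6 = 1, and the invariant factors of ∂_2 are all 1, so H_1 = Z.
  H_2: rank ker ∂_2 − rank ∂_3 = (6 − 6) − 0 = 0, and there is no ∂_3, so H_2 = 0.

As a check, the Euler characteristic is 6 − 12 + 6 = 0, which agrees with 1 − 1 + 0 = 0.
(K is a triangulation of the cylinder S^1 x I.)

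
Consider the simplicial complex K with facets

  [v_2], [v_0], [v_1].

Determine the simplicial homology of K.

H_0 ≅ Z^3.

Order the vertices as v_0 < v_1 < v_2. Listing each simplex with vertices in this order, K has dimension 0 with simplices:

  0-simplices (3): [v_0], [v_1], [v_2]

so the chain groups are C_0 ≅ Z^3.

Computing H_k = (kernel of ∂_k) / (image of ∂_{k+1}):

  H_0: rank C_0 − rank ∂_1 = 3 − 0 = 3, and there is no ∂_1, so H_0 ≅ Z^3.

(K is a triangulation of a set of 3 points.)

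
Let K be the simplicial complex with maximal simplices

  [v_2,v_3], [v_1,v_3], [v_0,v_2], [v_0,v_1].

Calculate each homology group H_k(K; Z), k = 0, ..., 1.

Fix the vertex order v_0 < v_1 < v_2 < v_3 and write every simplex with vertices in increasing order. Then dim K = 1 and the simplices of K are:

  0-simplices (4): [v_0], [v_1], [v_2], [v_3]
  1-simplices (4): [v_0,v_1], [v_0,v_2], [v_1,v_3], [v_2,v_3]

giving chain groups C_0 ≅ Z^4, C_1 ≅ Z^4.

Boundary ∂_1: C_1 → C_0 sends each edge [p,q] (with p < q) to q − p.
The resulting 4×4 matrix has rank 3, and its Smith normal form has invariant factors (1,1,1).

Computing H_k = (kernel of ∂_k) / (image of ∂_{k+1}):

  H_0: rank C_0 − rank ∂_1 = 4 − 3 = 1, and the invariant factors of ∂_1 are all 1, so H_0 ≅ Z.
  H_1: rank ker ∂_1 − rank ∂_2 = (4 − 3) − 0 = 1, and there is no ∂_2, so H_1 ≅ Z.

(K is a triangulation of the circle S^1.)

H_0 = Z,  H_1 = Z.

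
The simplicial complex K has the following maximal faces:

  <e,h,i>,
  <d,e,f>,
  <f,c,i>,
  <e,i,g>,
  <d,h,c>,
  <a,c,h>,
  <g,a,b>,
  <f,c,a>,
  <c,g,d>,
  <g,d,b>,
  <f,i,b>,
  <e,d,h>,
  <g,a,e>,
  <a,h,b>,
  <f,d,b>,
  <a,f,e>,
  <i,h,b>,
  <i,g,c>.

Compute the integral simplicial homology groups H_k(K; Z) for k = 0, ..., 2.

H_0 = Z,  H_1 = Z^2,  H_2 = Z.

We work with the vertex ordering a < b < c < d < e < f < g < h < i. The simplices of K, each written with vertices in increasing order, are:

  0-simplices (9): a, b, c, d, e, f, g, h, i
  1-simplices (27): ab, ac, ae, af, ag, ah, bd, bf, bg, bh, bi, cd, cf, cg, ch, ci, de, df, dg, dh, ef, eg, eh, ei, fi, gi, hi
  2-simplices (18): abg, abh, acf, ach, aef, aeg, bdf, bdg, bfi, bhi, cdg, cdh, cfi, cgi, def, deh, egi, ehi

so the chain groups are C_0 ≅ Z^9, C_1 ≅ Z^27, C_2 ≅ Z^18.

The boundary map ∂_1: C_1 → C_0 sends each edge [p,q] (with p < q) to q − p. For instance
  ∂ch = h − c.
The 9×27 boundary matrix has rank 8 and Smith normal form diag(1,1,1,1,1,1,1,1).

The boundary map ∂_2: C_2 → C_1 sends each 2-simplex [p,q,r] to [q,r] − [p,r] + [p,q]. For instance
  ∂cdh = dh − ch + cd,
  ∂ehi = hi − ei + eh.
As a 27×18 matrix over Z this has rank 17, with invariant factors (1,1,1,1,1,1,1,1,1,1,1,1,1,1,1,1,1).

Reading off H_k = ker ∂_k / im ∂_{k+1}:

  H_0: rank C_0 − rank ∂_1 = 9 − 8 = 1, and the invariant factors of ∂_1 are all 1, so H_0 = Z.
  H_1: rank ker ∂_1 − rank ∂_2 = (27 − 8) − 17 = 2, and the invariant factors of ∂_2 are all 1, so H_1 = Z^2.
  H_2: rank ker ∂_2 − rank ∂_3 = (18 − 17) − 0 = 1, and there is no ∂_3, so H_2 = Z.

As a check, the Euler characteristic is 9 − 27 + 18 = 0, which agrees with 1 − 2 + 1 = 0.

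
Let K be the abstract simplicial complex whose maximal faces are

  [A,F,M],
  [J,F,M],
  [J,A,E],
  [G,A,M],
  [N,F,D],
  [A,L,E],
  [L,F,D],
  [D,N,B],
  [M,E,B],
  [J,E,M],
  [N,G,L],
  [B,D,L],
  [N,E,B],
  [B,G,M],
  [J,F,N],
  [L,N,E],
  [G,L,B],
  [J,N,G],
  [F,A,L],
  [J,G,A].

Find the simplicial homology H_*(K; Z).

H_0 ≅ Z,  H_1 ≅ Z ⊕ Z/2,  H_2 = 0.

Fix the vertex order A < B < D < E < F < G < J < L < M < N and write every simplex with vertices in increasing order. Then dim K = 2 and the simplices of K are:

  0-simplices (10): A, B, D, E, F, G, J, L, M, N
  1-simplices (30): AE, AF, AG, AJ, AL, AM, BD, BE, BG, BL, BM, BN, DF, DL, DN, EJ, EL, EM, EN, FJ, FL, FM, FN, GJ, GL, GM, GN, JM, JN, LN
  2-simplices (20): AEJ, AEL, AFL, AFM, AGJ, AGM, BDL, BDN, BEM, BEN, BGL, BGM, DFL, DFN, EJM, ELN, FJM, FJN, GJN, GLN

Hence C_0 ≅ Z^10, C_1 ≅ Z^30, C_2 ≅ Z^20.

The boundary map ∂_1: C_1 → C_0 maps an edge to its endpoints' difference, ∂[p,q] = q − p.
As a 10×30 matrix over Z this has rank 9, with invariant factors (1,1,1,1,1,1,1,1,1).

The boundary map ∂_2: C_2 → C_1 sends each 2-simplex [p,q,r] to [q,r] − [p,r] + [p,q]. For instance
  ∂GLN = LN − GN + GL,
  ∂BEN = EN − BN + BE.
The 30×20 boundary matrix has rank 20 and Smith normal form diag(1,1,1,1,1,1,1,1,1,1,1,1,1,1,1,1,1,1,1,2).

Reading off H_k = ker ∂_k / im ∂_{k+1}:

  H_0: rank C_0 − rank ∂_1 = 10 − 9 = 1, and the invariant factors of ∂_1 are all 1, so H_0 = Z.
  H_1: rank ker ∂_1 − rank ∂_2 = (30 − 9) − 20 = 1, and ∂_2 has invariant factor 2 > 1, so H_1 = Z ⊕ Z/2.
  H_2: rank ker ∂_2 − rank ∂_3 = (20 − 20) − 0 = 0, and there is no ∂_3, so H_2 = 0.

As a check, the Euler characteristic is 10 − 30 + 20 = 0, which agrees with 1 − 1 + 0 = 0.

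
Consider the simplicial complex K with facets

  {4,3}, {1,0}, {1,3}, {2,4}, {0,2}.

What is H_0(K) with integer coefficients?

Order the vertices as 0 < 1 < 2 < 3 < 4. Listing each simplex with vertices in this order, K has dimension 1 with simplices:

  0-simplices (5): [0], [1], [2], [3], [4]
  1-simplices (5): [0,1], [0,2], [1,3], [2,4], [3,4]

giving chain groups C_0 ≅ Z^5, C_1 ≅ Z^5.

The boundary map ∂_1: C_1 → C_0 sends each edge [p,q] (with p < q) to q − p. For instance
  ∂[0,1] = [1] − [0].
The resulting 5×5 matrix has rank 4, and its Smith normal form has invariant factors (1,1,1,1).

Now H_k = ker ∂_k / im ∂_{k+1}, so:

  H_0: rank C_0 − rank ∂_1 = 5 − 4 = 1, and the invariant factors of ∂_1 are all 1, so H_0 ≅ Z.

H_0 ≅ Z.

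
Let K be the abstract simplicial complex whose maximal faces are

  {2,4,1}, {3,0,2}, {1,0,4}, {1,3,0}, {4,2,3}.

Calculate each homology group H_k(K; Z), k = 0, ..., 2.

H_0 ≅ Z,  H_1 ≅ Z,  H_2 = 0.

Fix the vertex order 0 < 1 < 2 < 3 < 4 and write every simplex with vertices in increasing order. Then dim K = 2 and the simplices of K are:

  0-simplices (5): [0], [1], [2], [3], [4]
  1-simplices (10): [0,1], [0,2], [0,3], [0,4], [1,2], [1,3], [1,4], [2,3], [2,4], [3,4]
  2-simplices (5): [0,1,3], [0,1,4], [0,2,3], [1,2,4], [2,3,4]

giving chain groups C_0 ≅ Z^5, C_1 ≅ Z^10, C_2 ≅ Z^5.

The boundary map ∂_1: C_1 → C_0 maps an edge to its endpoints' difference, ∂[p,q] = q − p. For instance
  ∂[0,2] = [2] − [0].
The resulting 5×10 matrix has rank 4, and its Smith normal form has invariant factors (1,1,1,1).

Boundary ∂_2: C_2 → C_1 maps a triangle to the signed sum of its edges. For instance
  ∂[0,1,3] = [1,3] − [0,3] + [0,1],
  ∂[2,3,4] = [3,4] − [2,4] + [2,3].
The resulting 10×5 matrix has rank 5, and its Smith normal form has invariant factors (1,1,1,1,1).

Now H_k = ker ∂_k / im ∂_{k+1}, so:

  H_0: rank C_0 − rank ∂_1 = 5 − 4 = 1, and the invariant factors of ∂_1 are all 1, so H_0 = Z.
  H_1: rank ker ∂_1 − rank ∂_2 = (10 − 4) − 5 = 1, and the invariant factors of ∂_2 are all 1, so H_1 = Z.
  H_2: rank ker ∂_2 − rank ∂_3 = (5 − 5) − 0 = 0, and there is no ∂_3, so H_2 = 0.

(K is a triangulation of the Möbius band.)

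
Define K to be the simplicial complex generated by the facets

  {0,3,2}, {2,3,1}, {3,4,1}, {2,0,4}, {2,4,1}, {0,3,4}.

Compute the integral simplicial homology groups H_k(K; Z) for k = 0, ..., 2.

Order the vertices as 0 < 1 < 2 < 3 < 4. Listing each simplex with vertices in this order, K has dimension 2 with simplices:

  0-simplices (5): [0], [1], [2], [3], [4]
  1-simplices (9): [0,2], [0,3], [0,4], [1,2], [1,3], [1,4], [2,3], [2,4], [3,4]
  2-simplices (6): [0,2,3], [0,2,4], [0,3,4], [1,2,3], [1,2,4], [1,3,4]

Hence C_0 ≅ Z^5, C_1 ≅ Z^9, C_2 ≅ Z^6.

∂_1: C_1 → C_0 is given by ∂[p,q] = [q] − [p]. For instance
  ∂[2,4] = [4] − [2].
The resulting 5×9 matrix has rank 4, and its Smith normal form has invariant factors (1,1,1,1).

Boundary ∂_2: C_2 → C_1 sends each 2-simplex [p,q,r] to [q,r] − [p,r] + [p,q]. For instance
  ∂[0,2,4] = [2,4] − [0,4] + [0,2],
  ∂[1,2,4] = [2,4] − [1,4] + [1,2].
As a 9×6 matrix over Z this has rank 5, with invariant factors (1,1,1,1,1).

From H_k ≅ ker(∂_k) / im(∂_{k+1}) we obtain:

  H_0: rank C_0 − rank ∂_1 = 5 − 4 = 1, and the invariant factors of ∂_1 are all 1, so H_0 = Z.
  H_1: rank ker ∂_1 − rank ∂_2 = (9 − 4) − 5 = 0, and the invariant factors of ∂_2 are all 1, so H_1 = 0.
  H_2: rank ker ∂_2 − rank ∂_3 = (6 − 5) − 0 = 1, and there is no ∂_3, so H_2 = Z.

H_0 = Z,  H_1 = 0,  H_2 = Z.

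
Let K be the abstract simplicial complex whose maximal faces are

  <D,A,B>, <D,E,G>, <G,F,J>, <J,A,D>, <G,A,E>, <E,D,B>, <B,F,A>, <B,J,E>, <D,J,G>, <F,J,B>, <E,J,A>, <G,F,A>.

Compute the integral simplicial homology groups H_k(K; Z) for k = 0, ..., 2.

H_0 ≅ Z,  H_1 ≅ Z_2,  H_2 = 0.

Take the total order A < B < D < E < F < G < J on the vertex set. Then K (dimension 2) consists of the simplices:

  0-simplices (7): A, B, D, E, F, G, J
  1-simplices (18): AB, AD, AE, AF, AG, AJ, BD, BE, BF, BJ, DE, DG, DJ, EG, EJ, FG, FJ, GJ
  2-simplices (12): ABD, ABF, ADJ, AEG, AEJ, AFG, BDE, BEJ, BFJ, DEG, DGJ, FGJ

giving chain groups C_0 ≅ Z^7, C_1 ≅ Z^18, C_2 ≅ Z^12.

Boundary ∂_1: C_1 → C_0 maps an edge to its endpoints' difference, ∂[p,q] = q − p. For instance
  ∂BE = E − B.
As a 7×18 matrix over Z this has rank 6, with invariant factors (1,1,1,1,1,1).

Boundary ∂_2: C_2 → C_1 maps a triangle to the signed sum of its edges. For instance
  ∂BDE = DE − BE + BD,
  ∂BFJ = FJ − BJ + BF.
The resulting 18×12 matrix has rank 12, and its Smith normal form has invariant factors (1,1,1,1,1,1,1,1,1,1,1,2).

From H_k ≅ ker(∂_k) / im(∂_{k+1}) we obtain:

  H_0: rank C_0 − rank ∂_1 = 7 − 6 = 1, and the invariant factors of ∂_1 are all 1, so H_0 = Z.
  H_1: rank ker ∂_1 − rank ∂_2 = (18 − 6) − 12 = 0, and ∂_2 has invariant factor 2 > 1, so H_1 = Z_2.
  H_2: rank ker ∂_2 − rank ∂_3 = (12 − 12) − 0 = 0, and there is no ∂_3, so H_2 = 0.

As a check, the Euler characteristic is 7 − 18 + 12 = 1, which agrees with 1 − 0 + 0 = 1.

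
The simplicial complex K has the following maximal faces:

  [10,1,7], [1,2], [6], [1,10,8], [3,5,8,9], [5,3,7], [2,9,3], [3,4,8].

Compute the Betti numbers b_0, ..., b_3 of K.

b_0 = 2, b_1 = 2, b_2 = 0, b_3 = 0.

Fix the vertex order 1 < 2 < 3 < 4 < 5 < 6 < 7 < 8 < 9 < 10 and write every simplex with vertices in increasing order. Then dim K = 3 and the simplices of K are:

  0-simplices (10): [1], [2], [3], [4], [5], [6], [7], [8], [9], [10]
  1-simplices (18): [1,2], [1,7], [1,8], [1,10], [2,3], [2,9], [3,4], [3,5], [3,7], [3,8], [3,9], [4,8], [5,7], [5,8], [5,9], [7,10], [8,9], [8,10]
  2-simplices (9): [1,7,10], [1,8,10], [2,3,9], [3,4,8], [3,5,7], [3,5,8], [3,5,9], [3,8,9], [5,8,9]
  3-simplices (1): [3,5,8,9]

Hence C_0 ≅ Z^10, C_1 ≅ Z^18, C_2 ≅ Z^9, C_3 ≅ Z^1.

∂_1: C_1 → C_0 maps an edge to its endpoints' difference, ∂[p,q] = q − p. For instance
  ∂[8,10] = [10] − [8].
This gives a 10×18 integer matrix of rank 8; reducing to Smith normal form yields diagonal entries (1,1,1,1,1,1,1,1).

The boundary map ∂_2: C_2 → C_1 sends each 2-simplex [p,q,r] to [q,r] − [p,r] + [p,q]. For instance
  ∂[1,7,10] = [7,10] − [1,10] + [1,7],
  ∂[3,8,9] = [8,9] − [3,9] + [3,8].
As a 18×9 matrix over Z this has rank 8, with invariant factors (1,1,1,1,1,1,1,1).

Boundary ∂_3: C_3 → C_2 sends each 3-simplex σ to the alternating sum Σ_i (−1)^i (σ with its i-th vertex removed). For instance
  ∂[3,5,8,9] = [5,8,9] − [3,8,9] + [3,5,9] − [3,5,8].
The 9×1 boundary matrix has rank 1 and Smith normal form diag(1).

Now H_k = ker ∂_k / im ∂_{k+1}, so:

  H_0: rank C_0 − rank ∂_1 = 10 − 8 = 2, and the invariant factors of ∂_1 are all 1, so H_0 = Z^2.
  H_1: rank ker ∂_1 − rank ∂_2 = (18 − 8) − 8 = 2, and the invariant factors of ∂_2 are all 1, so H_1 = Z^2.
  H_2: rank ker ∂_2 − rank ∂_3 = (9 − 8) − 1 = 0, and the invariant factors of ∂_3 are all 1, so H_2 = 0.
  H_3: rank ker ∂_3 − rank ∂_4 = (1 − 1) − 0 = 0, and there is no ∂_4, so H_3 = 0.

As a check, the Euler characteristic is 10 − 18 + 9 − 1 = 0, which agrees with 2 − 2 + 0 − 0 = 0.

Hence the Betti numbers are b_0 = 2, b_1 = 2, b_2 = 0, b_3 = 0.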